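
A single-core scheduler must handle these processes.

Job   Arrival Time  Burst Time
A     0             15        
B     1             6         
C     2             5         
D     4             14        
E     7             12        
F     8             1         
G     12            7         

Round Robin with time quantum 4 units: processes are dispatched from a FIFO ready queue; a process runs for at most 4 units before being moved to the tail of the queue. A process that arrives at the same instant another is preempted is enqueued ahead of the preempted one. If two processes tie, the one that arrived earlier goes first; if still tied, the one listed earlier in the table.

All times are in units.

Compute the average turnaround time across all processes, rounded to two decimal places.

Schedule: | A 0-4 | B 4-8 | C 8-12 | D 12-16 | A 16-20 | E 20-24 | F 24-25 | B 25-27 | G 27-31 | C 31-32 | D 32-36 | A 36-40 | E 40-44 | G 44-47 | D 47-51 | A 51-54 | E 54-58 | D 58-60 |
Completion: A=54  B=27  C=32  D=60  E=58  F=25  G=47
Turnaround (C−A): A=54  B=26  C=30  D=56  E=51  F=17  G=35
Turnaround times: A=54, B=26, C=30, D=56, E=51, F=17, G=35
Average turnaround = (54+26+30+56+51+17+35) / 7 = 269/7 = 38.43

38.43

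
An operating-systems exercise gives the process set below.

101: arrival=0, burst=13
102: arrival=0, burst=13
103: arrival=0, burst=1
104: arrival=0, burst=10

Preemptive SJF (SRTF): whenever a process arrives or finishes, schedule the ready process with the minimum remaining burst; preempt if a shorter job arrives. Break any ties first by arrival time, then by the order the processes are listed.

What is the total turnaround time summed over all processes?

73

Gantt: | 103 0-1 | 104 1-11 | 101 11-24 | 102 24-37 |
Completion: 101=24  102=37  103=1  104=11
Turnaround (C−A): 101=24  102=37  103=1  104=11
Turnaround = completion − arrival: 101=24, 102=37, 103=1, 104=11
Total turnaround = 24 + 37 + 1 + 11 = 73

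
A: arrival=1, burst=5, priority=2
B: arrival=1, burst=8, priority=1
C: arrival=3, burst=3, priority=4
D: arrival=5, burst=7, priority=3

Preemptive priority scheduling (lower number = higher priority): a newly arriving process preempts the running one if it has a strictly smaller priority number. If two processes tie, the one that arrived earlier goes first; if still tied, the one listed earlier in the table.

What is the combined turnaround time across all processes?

58

Gantt: | idle 0-1 | B 1-9 | A 9-14 | D 14-21 | C 21-24 |
Completion: A=14  B=9  C=24  D=21
Turnaround = completion − arrival: A=13, B=8, C=21, D=16
Total turnaround = 13 + 8 + 21 + 16 = 58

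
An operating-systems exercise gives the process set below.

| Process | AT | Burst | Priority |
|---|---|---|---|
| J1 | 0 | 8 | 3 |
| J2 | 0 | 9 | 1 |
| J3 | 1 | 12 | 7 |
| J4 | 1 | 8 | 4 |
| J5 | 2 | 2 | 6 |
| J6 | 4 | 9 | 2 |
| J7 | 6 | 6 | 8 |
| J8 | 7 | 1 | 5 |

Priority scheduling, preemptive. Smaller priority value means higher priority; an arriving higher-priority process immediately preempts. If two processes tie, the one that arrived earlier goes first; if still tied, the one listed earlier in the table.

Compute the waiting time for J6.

Gantt: | J2 0-9 | J6 9-18 | J1 18-26 | J4 26-34 | J8 34-35 | J5 35-37 | J3 37-49 | J7 49-55 |
Completion: J1=26  J2=9  J3=49  J4=34  J5=37  J6=18  J7=55  J8=35
Turnaround (C−A): J1=26  J2=9  J3=48  J4=33  J5=35  J6=14  J7=49  J8=28
Waiting(J6) = turnaround − burst = 14 − 9 = 5

5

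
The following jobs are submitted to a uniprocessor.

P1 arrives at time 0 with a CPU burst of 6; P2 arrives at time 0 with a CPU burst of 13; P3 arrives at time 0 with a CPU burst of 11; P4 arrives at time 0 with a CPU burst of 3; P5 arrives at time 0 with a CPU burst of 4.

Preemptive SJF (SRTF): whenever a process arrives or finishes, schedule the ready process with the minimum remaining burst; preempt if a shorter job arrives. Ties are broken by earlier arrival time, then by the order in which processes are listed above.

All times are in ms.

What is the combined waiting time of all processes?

47

Gantt: | P4 0-3 | P5 3-7 | P1 7-13 | P3 13-24 | P2 24-37 |
Completion: P1=13  P2=37  P3=24  P4=3  P5=7
Waiting = turnaround − burst: P1=7, P2=24, P3=13, P4=0, P5=3
Total waiting = 7 + 24 + 13 + 0 + 3 = 47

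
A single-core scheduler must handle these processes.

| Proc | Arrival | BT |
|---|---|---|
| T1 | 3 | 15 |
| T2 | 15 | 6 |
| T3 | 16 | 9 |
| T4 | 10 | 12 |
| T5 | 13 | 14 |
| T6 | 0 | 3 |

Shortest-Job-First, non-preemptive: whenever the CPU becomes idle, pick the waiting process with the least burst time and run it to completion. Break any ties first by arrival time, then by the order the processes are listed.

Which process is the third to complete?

T2

Schedule: | T6 0-3 | T1 3-18 | T2 18-24 | T3 24-33 | T4 33-45 | T5 45-59 |
Completion: T1=18  T2=24  T3=33  T4=45  T5=59  T6=3
Finish order: T6 → T1 → T2 → T3 → T4 → T5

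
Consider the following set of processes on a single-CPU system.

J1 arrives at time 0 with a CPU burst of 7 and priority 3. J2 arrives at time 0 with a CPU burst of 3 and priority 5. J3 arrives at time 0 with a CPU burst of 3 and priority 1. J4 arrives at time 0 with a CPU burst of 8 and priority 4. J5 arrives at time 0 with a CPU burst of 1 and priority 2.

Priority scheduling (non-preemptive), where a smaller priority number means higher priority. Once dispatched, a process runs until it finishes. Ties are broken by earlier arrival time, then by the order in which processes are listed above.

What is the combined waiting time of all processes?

37

Schedule: | J3 0-3 | J5 3-4 | J1 4-11 | J4 11-19 | J2 19-22 |
Completion: J1=11  J2=22  J3=3  J4=19  J5=4
Turnaround (C−A): J1=11  J2=22  J3=3  J4=19  J5=4
Waiting = turnaround − burst: J1=4, J2=19, J3=0, J4=11, J5=3
Total waiting = 4 + 19 + 0 + 11 + 3 = 37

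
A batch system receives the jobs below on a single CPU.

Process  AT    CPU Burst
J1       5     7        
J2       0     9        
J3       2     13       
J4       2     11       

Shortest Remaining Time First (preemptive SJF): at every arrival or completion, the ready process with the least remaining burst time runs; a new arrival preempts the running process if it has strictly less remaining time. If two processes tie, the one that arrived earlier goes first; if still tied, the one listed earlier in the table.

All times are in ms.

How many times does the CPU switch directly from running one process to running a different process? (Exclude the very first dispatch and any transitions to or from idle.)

3

Timeline: | J2 0-9 | J1 9-16 | J4 16-27 | J3 27-40 |
Completion: J1=16  J2=9  J3=40  J4=27
Turnaround (C−A): J1=11  J2=9  J3=38  J4=25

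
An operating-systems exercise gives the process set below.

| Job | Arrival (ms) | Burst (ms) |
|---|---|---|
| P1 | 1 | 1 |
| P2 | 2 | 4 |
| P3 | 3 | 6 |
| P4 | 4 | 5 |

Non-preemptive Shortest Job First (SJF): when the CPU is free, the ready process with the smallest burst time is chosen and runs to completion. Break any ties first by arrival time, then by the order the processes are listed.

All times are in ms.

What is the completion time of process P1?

2

Schedule: | idle 0-1 | P1 1-2 | P2 2-6 | P4 6-11 | P3 11-17 |
Completion: P1=2  P2=6  P3=17  P4=11
Turnaround (C−A): P1=1  P2=4  P3=14  P4=7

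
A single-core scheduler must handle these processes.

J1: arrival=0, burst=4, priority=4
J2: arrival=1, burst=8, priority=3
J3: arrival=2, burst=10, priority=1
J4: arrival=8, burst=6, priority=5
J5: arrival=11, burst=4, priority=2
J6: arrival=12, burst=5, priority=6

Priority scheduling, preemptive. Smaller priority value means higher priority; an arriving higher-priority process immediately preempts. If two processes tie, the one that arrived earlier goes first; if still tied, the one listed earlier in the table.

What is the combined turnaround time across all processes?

112

Gantt: | J1 0-1 | J2 1-2 | J3 2-12 | J5 12-16 | J2 16-23 | J1 23-26 | J4 26-32 | J6 32-37 |
Completion: J1=26  J2=23  J3=12  J4=32  J5=16  J6=37
Turnaround = completion − arrival: J1=26, J2=22, J3=10, J4=24, J5=5, J6=25
Total turnaround = 26 + 22 + 10 + 24 + 5 + 25 = 112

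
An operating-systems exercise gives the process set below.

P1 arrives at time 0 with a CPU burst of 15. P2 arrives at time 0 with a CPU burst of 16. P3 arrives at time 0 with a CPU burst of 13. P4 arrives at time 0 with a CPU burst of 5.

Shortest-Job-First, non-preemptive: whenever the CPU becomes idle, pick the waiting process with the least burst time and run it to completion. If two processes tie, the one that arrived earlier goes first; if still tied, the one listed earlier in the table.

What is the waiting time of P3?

5

Gantt: | P4 0-5 | P3 5-18 | P1 18-33 | P2 33-49 |
Completion: P1=33  P2=49  P3=18  P4=5
Turnaround (C−A): P1=33  P2=49  P3=18  P4=5
Waiting(P3) = turnaround − burst = 18 − 13 = 5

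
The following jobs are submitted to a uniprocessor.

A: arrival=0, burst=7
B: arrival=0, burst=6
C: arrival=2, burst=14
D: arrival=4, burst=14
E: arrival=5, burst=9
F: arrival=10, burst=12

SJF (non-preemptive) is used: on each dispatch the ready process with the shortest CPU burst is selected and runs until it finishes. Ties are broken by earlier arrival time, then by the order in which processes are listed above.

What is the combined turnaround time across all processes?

Schedule: | B 0-6 | A 6-13 | E 13-22 | F 22-34 | C 34-48 | D 48-62 |
Completion: A=13  B=6  C=48  D=62  E=22  F=34
Turnaround (C−A): A=13  B=6  C=46  D=58  E=17  F=24
Turnaround = completion − arrival: A=13, B=6, C=46, D=58, E=17, F=24
Total turnaround = 13 + 6 + 46 + 58 + 17 + 24 = 164

164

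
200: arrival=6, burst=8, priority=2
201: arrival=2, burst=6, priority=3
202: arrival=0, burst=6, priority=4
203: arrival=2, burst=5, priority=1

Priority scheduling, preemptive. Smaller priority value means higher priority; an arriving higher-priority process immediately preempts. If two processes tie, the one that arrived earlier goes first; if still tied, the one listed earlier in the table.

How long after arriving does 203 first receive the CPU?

0

Schedule: | 202 0-2 | 203 2-7 | 200 7-15 | 201 15-21 | 202 21-25 |
Completion: 200=15  201=21  202=25  203=7
Response(203) = first start − arrival = 2 − 2 = 0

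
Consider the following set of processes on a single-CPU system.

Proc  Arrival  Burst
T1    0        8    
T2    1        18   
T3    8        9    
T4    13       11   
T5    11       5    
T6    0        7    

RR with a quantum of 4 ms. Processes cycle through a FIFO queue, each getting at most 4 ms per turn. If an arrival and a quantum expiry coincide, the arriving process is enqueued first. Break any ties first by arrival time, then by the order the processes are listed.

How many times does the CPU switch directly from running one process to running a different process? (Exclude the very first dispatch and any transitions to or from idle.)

Timeline: | T1 0-4 | T6 4-8 | T2 8-12 | T1 12-16 | T3 16-20 | T6 20-23 | T5 23-27 | T2 27-31 | T4 31-35 | T3 35-39 | T5 39-40 | T2 40-44 | T4 44-48 | T3 48-49 | T2 49-53 | T4 53-56 | T2 56-58 |
Completion: T1=16  T2=58  T3=49  T4=56  T5=40  T6=23
Turnaround (C−A): T1=16  T2=57  T3=41  T4=43  T5=29  T6=23

16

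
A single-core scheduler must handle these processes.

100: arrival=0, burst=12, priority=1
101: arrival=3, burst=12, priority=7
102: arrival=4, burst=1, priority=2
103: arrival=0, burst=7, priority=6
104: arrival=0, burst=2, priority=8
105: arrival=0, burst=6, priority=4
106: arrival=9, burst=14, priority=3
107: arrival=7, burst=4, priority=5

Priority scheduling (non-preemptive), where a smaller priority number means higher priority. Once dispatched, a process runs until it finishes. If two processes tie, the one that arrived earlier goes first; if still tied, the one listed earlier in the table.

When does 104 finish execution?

Schedule: | 100 0-12 | 102 12-13 | 106 13-27 | 105 27-33 | 107 33-37 | 103 37-44 | 101 44-56 | 104 56-58 |
Completion: 100=12  101=56  102=13  103=44  104=58  105=33  106=27  107=37
Turnaround (C−A): 100=12  101=53  102=9  103=44  104=58  105=33  106=18  107=30

58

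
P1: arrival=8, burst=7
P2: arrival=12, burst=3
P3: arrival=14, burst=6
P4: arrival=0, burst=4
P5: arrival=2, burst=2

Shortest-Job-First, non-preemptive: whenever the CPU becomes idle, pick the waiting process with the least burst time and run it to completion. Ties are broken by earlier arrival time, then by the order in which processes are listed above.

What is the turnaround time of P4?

4

Schedule: | P4 0-4 | P5 4-6 | idle 6-8 | P1 8-15 | P2 15-18 | P3 18-24 |
Completion: P1=15  P2=18  P3=24  P4=4  P5=6
Turnaround(P4) = completion − arrival = 4 − 0 = 4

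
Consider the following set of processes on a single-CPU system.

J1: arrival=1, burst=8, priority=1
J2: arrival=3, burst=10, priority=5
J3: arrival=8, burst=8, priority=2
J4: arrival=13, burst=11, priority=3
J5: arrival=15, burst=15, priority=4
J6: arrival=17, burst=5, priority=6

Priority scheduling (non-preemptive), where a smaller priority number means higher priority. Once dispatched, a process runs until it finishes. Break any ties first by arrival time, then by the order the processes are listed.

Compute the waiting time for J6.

Schedule: | idle 0-1 | J1 1-9 | J3 9-17 | J4 17-28 | J5 28-43 | J2 43-53 | J6 53-58 |
Completion: J1=9  J2=53  J3=17  J4=28  J5=43  J6=58
Turnaround (C−A): J1=8  J2=50  J3=9  J4=15  J5=28  J6=41
Waiting(J6) = turnaround − burst = 41 − 5 = 36

36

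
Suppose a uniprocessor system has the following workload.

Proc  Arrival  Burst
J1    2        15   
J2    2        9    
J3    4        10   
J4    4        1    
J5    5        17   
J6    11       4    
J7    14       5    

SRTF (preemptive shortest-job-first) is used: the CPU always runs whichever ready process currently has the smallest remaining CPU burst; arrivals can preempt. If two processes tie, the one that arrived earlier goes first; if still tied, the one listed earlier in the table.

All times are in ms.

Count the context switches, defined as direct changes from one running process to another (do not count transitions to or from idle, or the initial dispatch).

7

Gantt: | idle 0-2 | J2 2-4 | J4 4-5 | J2 5-12 | J6 12-16 | J7 16-21 | J3 21-31 | J1 31-46 | J5 46-63 |
Completion: J1=46  J2=12  J3=31  J4=5  J5=63  J6=16  J7=21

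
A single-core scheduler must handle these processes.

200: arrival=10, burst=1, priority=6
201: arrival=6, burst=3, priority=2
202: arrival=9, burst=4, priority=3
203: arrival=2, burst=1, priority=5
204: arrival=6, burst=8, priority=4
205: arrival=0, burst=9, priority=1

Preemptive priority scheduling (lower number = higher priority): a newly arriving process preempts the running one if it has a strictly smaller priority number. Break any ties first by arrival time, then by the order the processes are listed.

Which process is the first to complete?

Timeline: | 205 0-9 | 201 9-12 | 202 12-16 | 204 16-24 | 203 24-25 | 200 25-26 |
Completion: 200=26  201=12  202=16  203=25  204=24  205=9
Turnaround (C−A): 200=16  201=6  202=7  203=23  204=18  205=9
Finish order: 205 → 201 → 202 → 204 → 203 → 200

205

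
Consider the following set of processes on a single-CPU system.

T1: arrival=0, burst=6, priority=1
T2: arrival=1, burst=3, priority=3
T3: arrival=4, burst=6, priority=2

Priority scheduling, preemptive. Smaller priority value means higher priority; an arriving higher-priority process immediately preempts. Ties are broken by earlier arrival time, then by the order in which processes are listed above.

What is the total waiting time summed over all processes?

Gantt: | T1 0-6 | T3 6-12 | T2 12-15 |
Completion: T1=6  T2=15  T3=12
Waiting = turnaround − burst: T1=0, T2=11, T3=2
Total waiting = 0 + 11 + 2 = 13

13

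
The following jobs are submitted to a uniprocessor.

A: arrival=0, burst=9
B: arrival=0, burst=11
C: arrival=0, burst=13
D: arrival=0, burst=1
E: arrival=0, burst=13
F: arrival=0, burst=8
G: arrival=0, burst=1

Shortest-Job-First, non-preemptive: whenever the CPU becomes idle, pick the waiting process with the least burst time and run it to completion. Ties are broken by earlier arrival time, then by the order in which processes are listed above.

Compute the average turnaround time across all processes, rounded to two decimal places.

23.00

Schedule: | D 0-1 | G 1-2 | F 2-10 | A 10-19 | B 19-30 | C 30-43 | E 43-56 |
Completion: A=19  B=30  C=43  D=1  E=56  F=10  G=2
Turnaround (C−A): A=19  B=30  C=43  D=1  E=56  F=10  G=2
Turnaround times: A=19, B=30, C=43, D=1, E=56, F=10, G=2
Average turnaround = (19+30+43+1+56+10+2) / 7 = 161/7 = 23.00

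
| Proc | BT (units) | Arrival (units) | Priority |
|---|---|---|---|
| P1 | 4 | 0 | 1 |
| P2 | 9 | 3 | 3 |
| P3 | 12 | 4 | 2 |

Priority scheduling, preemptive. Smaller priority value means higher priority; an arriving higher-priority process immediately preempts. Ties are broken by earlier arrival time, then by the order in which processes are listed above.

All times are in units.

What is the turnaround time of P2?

22

Schedule: | P1 0-4 | P3 4-16 | P2 16-25 |
Completion: P1=4  P2=25  P3=16
Turnaround(P2) = completion − arrival = 25 − 3 = 22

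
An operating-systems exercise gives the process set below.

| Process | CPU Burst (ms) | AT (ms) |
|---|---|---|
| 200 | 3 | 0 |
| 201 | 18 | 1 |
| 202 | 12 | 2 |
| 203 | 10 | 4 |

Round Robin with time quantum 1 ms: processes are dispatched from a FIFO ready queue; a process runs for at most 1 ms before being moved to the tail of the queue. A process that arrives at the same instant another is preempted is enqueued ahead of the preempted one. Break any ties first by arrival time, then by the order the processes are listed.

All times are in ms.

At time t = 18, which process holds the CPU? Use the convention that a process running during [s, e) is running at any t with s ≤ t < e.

203

Timeline: | 200 0-1 | 201 1-2 | 200 2-3 | 202 3-4 | 201 4-5 | 200 5-6 | 203 6-7 | 202 7-8 | 201 8-9 | 203 9-10 | 202 10-11 | 201 11-12 | 203 12-13 | 202 13-14 | 201 14-15 | 203 15-16 | 202 16-17 | 201 17-18 | 203 18-19 | 202 19-20 | 201 20-21 | 203 21-22 | 202 22-23 | 201 23-24 | 203 24-25 | 202 25-26 | 201 26-27 | 203 27-28 | 202 28-29 | 201 29-30 | 203 30-31 | 202 31-32 | 201 32-33 | 203 33-34 | 202 34-35 | 201 35-36 | 202 36-37 | 201 37-43 |
Completion: 200=6  201=43  202=37  203=34
Turnaround (C−A): 200=6  201=42  202=35  203=30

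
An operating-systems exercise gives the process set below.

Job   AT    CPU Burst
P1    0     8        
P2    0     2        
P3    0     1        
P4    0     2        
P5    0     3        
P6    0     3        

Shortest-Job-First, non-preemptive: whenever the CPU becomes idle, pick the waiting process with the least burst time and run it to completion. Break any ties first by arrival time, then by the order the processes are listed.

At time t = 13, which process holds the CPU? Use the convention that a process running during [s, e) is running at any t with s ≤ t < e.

P1

Schedule: | P3 0-1 | P2 1-3 | P4 3-5 | P5 5-8 | P6 8-11 | P1 11-19 |
Completion: P1=19  P2=3  P3=1  P4=5  P5=8  P6=11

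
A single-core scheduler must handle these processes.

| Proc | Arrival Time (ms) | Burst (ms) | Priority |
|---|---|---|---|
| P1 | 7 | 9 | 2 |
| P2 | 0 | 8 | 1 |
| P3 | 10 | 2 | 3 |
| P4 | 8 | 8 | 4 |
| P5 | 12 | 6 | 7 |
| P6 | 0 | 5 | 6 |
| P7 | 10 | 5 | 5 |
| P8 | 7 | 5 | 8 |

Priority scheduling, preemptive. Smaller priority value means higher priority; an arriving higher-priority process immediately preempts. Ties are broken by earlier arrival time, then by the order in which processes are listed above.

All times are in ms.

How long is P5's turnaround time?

Schedule: | P2 0-8 | P1 8-17 | P3 17-19 | P4 19-27 | P7 27-32 | P6 32-37 | P5 37-43 | P8 43-48 |
Completion: P1=17  P2=8  P3=19  P4=27  P5=43  P6=37  P7=32  P8=48
Turnaround (C−A): P1=10  P2=8  P3=9  P4=19  P5=31  P6=37  P7=22  P8=41
Turnaround(P5) = completion − arrival = 43 − 12 = 31

31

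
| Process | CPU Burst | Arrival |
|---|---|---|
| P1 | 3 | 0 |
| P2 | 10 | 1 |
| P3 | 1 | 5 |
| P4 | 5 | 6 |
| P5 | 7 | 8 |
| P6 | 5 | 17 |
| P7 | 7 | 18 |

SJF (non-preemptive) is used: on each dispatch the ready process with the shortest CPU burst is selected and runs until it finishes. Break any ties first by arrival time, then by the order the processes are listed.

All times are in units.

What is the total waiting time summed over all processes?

49

Timeline: | P1 0-3 | P2 3-13 | P3 13-14 | P4 14-19 | P6 19-24 | P5 24-31 | P7 31-38 |
Completion: P1=3  P2=13  P3=14  P4=19  P5=31  P6=24  P7=38
Turnaround (C−A): P1=3  P2=12  P3=9  P4=13  P5=23  P6=7  P7=20
Waiting = turnaround − burst: P1=0, P2=2, P3=8, P4=8, P5=16, P6=2, P7=13
Total waiting = 0 + 2 + 8 + 8 + 16 + 2 + 13 = 49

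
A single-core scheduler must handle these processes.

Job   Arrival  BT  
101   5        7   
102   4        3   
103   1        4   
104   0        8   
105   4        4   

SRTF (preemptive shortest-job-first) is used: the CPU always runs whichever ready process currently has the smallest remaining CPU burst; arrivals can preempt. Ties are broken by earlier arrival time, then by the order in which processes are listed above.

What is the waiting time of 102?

Timeline: | 104 0-1 | 103 1-5 | 102 5-8 | 105 8-12 | 104 12-19 | 101 19-26 |
Completion: 101=26  102=8  103=5  104=19  105=12
Turnaround (C−A): 101=21  102=4  103=4  104=19  105=8
Waiting(102) = turnaround − burst = 4 − 3 = 1

1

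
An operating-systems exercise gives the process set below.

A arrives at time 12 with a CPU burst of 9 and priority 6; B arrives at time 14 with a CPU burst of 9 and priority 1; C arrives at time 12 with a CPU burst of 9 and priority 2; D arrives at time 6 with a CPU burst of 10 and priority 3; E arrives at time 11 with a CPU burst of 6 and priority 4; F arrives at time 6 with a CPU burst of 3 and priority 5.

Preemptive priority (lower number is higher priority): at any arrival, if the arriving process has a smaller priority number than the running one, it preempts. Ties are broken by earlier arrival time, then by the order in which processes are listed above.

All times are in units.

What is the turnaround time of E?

Timeline: | idle 0-6 | D 6-12 | C 12-14 | B 14-23 | C 23-30 | D 30-34 | E 34-40 | F 40-43 | A 43-52 |
Completion: A=52  B=23  C=30  D=34  E=40  F=43
Turnaround(E) = completion − arrival = 40 − 11 = 29

29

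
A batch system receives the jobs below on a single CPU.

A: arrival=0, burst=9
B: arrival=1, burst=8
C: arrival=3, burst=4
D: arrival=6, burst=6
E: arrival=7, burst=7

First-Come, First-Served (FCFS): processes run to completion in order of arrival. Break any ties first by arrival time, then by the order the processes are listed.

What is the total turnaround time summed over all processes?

Schedule: | A 0-9 | B 9-17 | C 17-21 | D 21-27 | E 27-34 |
Completion: A=9  B=17  C=21  D=27  E=34
Turnaround = completion − arrival: A=9, B=16, C=18, D=21, E=27
Total turnaround = 9 + 16 + 18 + 21 + 27 = 91

91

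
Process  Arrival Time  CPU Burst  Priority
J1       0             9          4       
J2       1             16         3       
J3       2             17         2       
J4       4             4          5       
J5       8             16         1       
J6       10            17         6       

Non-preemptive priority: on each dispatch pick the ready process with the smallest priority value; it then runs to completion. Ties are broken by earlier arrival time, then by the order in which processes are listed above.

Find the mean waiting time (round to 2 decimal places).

Gantt: | J1 0-9 | J5 9-25 | J3 25-42 | J2 42-58 | J4 58-62 | J6 62-79 |
Completion: J1=9  J2=58  J3=42  J4=62  J5=25  J6=79
Waiting times: J1=0, J2=41, J3=23, J4=54, J5=1, J6=52
Average waiting = (0+41+23+54+1+52) / 6 = 171/6 = 28.50

28.50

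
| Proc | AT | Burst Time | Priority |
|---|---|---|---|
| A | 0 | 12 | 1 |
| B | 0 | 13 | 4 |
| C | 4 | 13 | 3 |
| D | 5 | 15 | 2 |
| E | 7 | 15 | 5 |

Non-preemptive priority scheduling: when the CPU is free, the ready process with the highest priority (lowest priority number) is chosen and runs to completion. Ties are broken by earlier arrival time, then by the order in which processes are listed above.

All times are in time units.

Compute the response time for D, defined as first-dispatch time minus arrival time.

Gantt: | A 0-12 | D 12-27 | C 27-40 | B 40-53 | E 53-68 |
Completion: A=12  B=53  C=40  D=27  E=68
Response(D) = first start − arrival = 12 − 5 = 7

7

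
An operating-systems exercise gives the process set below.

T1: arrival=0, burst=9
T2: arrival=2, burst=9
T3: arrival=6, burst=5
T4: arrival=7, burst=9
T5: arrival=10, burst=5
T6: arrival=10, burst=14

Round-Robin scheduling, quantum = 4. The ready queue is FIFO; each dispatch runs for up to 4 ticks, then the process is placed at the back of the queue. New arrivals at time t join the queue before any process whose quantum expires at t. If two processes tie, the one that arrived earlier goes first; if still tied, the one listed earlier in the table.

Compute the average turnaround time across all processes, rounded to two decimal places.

34.50

Schedule: | T1 0-4 | T2 4-8 | T1 8-12 | T3 12-16 | T4 16-20 | T2 20-24 | T5 24-28 | T6 28-32 | T1 32-33 | T3 33-34 | T4 34-38 | T2 38-39 | T5 39-40 | T6 40-44 | T4 44-45 | T6 45-51 |
Completion: T1=33  T2=39  T3=34  T4=45  T5=40  T6=51
Turnaround times: T1=33, T2=37, T3=28, T4=38, T5=30, T6=41
Average turnaround = (33+37+28+38+30+41) / 6 = 207/6 = 34.50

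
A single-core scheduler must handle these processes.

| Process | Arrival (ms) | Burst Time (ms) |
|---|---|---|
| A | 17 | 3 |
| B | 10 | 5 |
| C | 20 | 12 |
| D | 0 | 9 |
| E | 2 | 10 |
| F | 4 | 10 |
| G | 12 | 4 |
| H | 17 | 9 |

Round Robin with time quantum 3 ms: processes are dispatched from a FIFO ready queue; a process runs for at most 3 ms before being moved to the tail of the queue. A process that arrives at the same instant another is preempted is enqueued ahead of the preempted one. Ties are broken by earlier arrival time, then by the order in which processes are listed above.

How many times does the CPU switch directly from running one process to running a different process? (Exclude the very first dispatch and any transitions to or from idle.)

Gantt: | D 0-3 | E 3-6 | D 6-9 | F 9-12 | E 12-15 | D 15-18 | B 18-21 | G 21-24 | F 24-27 | E 27-30 | A 30-33 | H 33-36 | C 36-39 | B 39-41 | G 41-42 | F 42-45 | E 45-46 | H 46-49 | C 49-52 | F 52-53 | H 53-56 | C 56-62 |
Completion: A=33  B=41  C=62  D=18  E=46  F=53  G=42  H=56

21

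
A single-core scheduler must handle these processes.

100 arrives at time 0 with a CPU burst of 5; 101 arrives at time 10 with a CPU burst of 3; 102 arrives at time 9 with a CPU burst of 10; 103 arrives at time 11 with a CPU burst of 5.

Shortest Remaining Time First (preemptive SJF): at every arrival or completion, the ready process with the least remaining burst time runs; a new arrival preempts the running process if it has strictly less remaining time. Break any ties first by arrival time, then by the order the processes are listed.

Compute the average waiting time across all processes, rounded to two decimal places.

Timeline: | 100 0-5 | idle 5-9 | 102 9-10 | 101 10-13 | 103 13-18 | 102 18-27 |
Completion: 100=5  101=13  102=27  103=18
Waiting times: 100=0, 101=0, 102=8, 103=2
Average waiting = (0+0+8+2) / 4 = 10/4 = 2.50

2.50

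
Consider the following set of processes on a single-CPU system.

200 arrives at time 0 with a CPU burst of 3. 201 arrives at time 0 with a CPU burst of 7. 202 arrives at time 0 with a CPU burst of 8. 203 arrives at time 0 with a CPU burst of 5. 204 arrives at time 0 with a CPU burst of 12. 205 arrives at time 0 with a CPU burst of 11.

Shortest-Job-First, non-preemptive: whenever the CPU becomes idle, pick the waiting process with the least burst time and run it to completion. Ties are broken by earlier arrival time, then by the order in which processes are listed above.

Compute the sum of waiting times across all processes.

83

Timeline: | 200 0-3 | 203 3-8 | 201 8-15 | 202 15-23 | 205 23-34 | 204 34-46 |
Completion: 200=3  201=15  202=23  203=8  204=46  205=34
Turnaround (C−A): 200=3  201=15  202=23  203=8  204=46  205=34
Waiting = turnaround − burst: 200=0, 201=8, 202=15, 203=3, 204=34, 205=23
Total waiting = 0 + 8 + 15 + 3 + 34 + 23 = 83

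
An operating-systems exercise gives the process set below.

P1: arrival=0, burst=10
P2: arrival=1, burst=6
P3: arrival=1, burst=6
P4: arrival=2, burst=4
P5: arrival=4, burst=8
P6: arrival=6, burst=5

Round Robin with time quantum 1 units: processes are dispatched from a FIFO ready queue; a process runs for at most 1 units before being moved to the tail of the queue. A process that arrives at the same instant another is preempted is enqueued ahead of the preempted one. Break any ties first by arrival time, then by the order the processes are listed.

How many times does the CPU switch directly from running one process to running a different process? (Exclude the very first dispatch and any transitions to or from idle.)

38

Schedule: | P1 0-1 | P2 1-2 | P3 2-3 | P1 3-4 | P4 4-5 | P2 5-6 | P3 6-7 | P5 7-8 | P1 8-9 | P4 9-10 | P6 10-11 | P2 11-12 | P3 12-13 | P5 13-14 | P1 14-15 | P4 15-16 | P6 16-17 | P2 17-18 | P3 18-19 | P5 19-20 | P1 20-21 | P4 21-22 | P6 22-23 | P2 23-24 | P3 24-25 | P5 25-26 | P1 26-27 | P6 27-28 | P2 28-29 | P3 29-30 | P5 30-31 | P1 31-32 | P6 32-33 | P5 33-34 | P1 34-35 | P5 35-36 | P1 36-37 | P5 37-38 | P1 38-39 |
Completion: P1=39  P2=29  P3=30  P4=22  P5=38  P6=33
Turnaround (C−A): P1=39  P2=28  P3=29  P4=20  P5=34  P6=27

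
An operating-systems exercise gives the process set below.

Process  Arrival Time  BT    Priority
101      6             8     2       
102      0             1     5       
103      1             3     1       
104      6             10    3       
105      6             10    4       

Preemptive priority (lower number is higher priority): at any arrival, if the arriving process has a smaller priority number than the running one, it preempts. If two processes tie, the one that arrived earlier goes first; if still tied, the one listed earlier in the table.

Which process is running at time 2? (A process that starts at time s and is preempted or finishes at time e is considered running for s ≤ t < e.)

103

Gantt: | 102 0-1 | 103 1-4 | idle 4-6 | 101 6-14 | 104 14-24 | 105 24-34 |
Completion: 101=14  102=1  103=4  104=24  105=34
Turnaround (C−A): 101=8  102=1  103=3  104=18  105=28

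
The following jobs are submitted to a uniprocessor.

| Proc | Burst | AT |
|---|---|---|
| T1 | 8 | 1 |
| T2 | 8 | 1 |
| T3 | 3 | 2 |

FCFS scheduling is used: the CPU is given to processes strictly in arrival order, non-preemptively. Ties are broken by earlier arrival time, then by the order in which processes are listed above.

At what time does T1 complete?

Schedule: | idle 0-1 | T1 1-9 | T2 9-17 | T3 17-20 |
Completion: T1=9  T2=17  T3=20
Turnaround (C−A): T1=8  T2=16  T3=18

9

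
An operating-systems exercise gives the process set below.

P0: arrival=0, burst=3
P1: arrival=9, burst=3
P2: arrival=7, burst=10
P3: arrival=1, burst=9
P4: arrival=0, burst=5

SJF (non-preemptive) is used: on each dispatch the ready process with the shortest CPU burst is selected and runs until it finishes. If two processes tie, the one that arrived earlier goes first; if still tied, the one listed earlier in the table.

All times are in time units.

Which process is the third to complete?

Gantt: | P0 0-3 | P4 3-8 | P3 8-17 | P1 17-20 | P2 20-30 |
Completion: P0=3  P1=20  P2=30  P3=17  P4=8
Finish order: P0 → P4 → P3 → P1 → P2

P3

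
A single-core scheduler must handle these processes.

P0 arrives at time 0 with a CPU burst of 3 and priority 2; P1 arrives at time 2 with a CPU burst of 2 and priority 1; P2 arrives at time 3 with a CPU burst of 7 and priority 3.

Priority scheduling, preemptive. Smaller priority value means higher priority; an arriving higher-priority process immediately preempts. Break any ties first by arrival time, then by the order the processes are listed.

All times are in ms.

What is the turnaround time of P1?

2

Timeline: | P0 0-2 | P1 2-4 | P0 4-5 | P2 5-12 |
Completion: P0=5  P1=4  P2=12
Turnaround (C−A): P0=5  P1=2  P2=9
Turnaround(P1) = completion − arrival = 4 − 2 = 2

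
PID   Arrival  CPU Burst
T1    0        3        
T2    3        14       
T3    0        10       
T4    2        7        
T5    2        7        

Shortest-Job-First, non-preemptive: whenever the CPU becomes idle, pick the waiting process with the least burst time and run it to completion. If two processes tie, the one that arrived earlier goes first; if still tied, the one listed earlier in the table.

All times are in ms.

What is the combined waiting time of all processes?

50

Gantt: | T1 0-3 | T4 3-10 | T5 10-17 | T3 17-27 | T2 27-41 |
Completion: T1=3  T2=41  T3=27  T4=10  T5=17
Turnaround (C−A): T1=3  T2=38  T3=27  T4=8  T5=15
Waiting = turnaround − burst: T1=0, T2=24, T3=17, T4=1, T5=8
Total waiting = 0 + 24 + 17 + 1 + 8 = 50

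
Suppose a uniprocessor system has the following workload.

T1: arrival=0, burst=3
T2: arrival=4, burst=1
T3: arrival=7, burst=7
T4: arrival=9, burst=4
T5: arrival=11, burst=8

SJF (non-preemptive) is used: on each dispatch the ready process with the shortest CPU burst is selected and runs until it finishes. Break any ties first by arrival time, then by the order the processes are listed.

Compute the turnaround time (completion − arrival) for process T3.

Timeline: | T1 0-3 | idle 3-4 | T2 4-5 | idle 5-7 | T3 7-14 | T4 14-18 | T5 18-26 |
Completion: T1=3  T2=5  T3=14  T4=18  T5=26
Turnaround(T3) = completion − arrival = 14 − 7 = 7

7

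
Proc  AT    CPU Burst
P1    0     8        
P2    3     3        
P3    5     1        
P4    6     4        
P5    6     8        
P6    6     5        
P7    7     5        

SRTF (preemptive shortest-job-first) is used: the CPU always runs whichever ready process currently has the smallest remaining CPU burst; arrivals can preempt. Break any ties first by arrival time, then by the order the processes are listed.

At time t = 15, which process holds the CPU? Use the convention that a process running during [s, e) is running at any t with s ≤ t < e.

Gantt: | P1 0-3 | P2 3-6 | P3 6-7 | P4 7-11 | P1 11-16 | P6 16-21 | P7 21-26 | P5 26-34 |
Completion: P1=16  P2=6  P3=7  P4=11  P5=34  P6=21  P7=26
Turnaround (C−A): P1=16  P2=3  P3=2  P4=5  P5=28  P6=15  P7=19

P1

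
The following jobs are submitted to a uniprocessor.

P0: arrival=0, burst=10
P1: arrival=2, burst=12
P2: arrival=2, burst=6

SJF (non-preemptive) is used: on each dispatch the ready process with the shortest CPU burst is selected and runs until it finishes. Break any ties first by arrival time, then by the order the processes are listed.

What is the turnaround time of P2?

Schedule: | P0 0-10 | P2 10-16 | P1 16-28 |
Completion: P0=10  P1=28  P2=16
Turnaround(P2) = completion − arrival = 16 − 2 = 14

14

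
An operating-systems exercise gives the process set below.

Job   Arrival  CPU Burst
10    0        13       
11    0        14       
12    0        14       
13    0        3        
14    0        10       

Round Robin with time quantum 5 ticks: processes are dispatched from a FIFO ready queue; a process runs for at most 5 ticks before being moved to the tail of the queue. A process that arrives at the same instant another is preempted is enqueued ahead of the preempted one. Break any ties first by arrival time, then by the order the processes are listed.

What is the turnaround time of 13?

18

Timeline: | 10 0-5 | 11 5-10 | 12 10-15 | 13 15-18 | 14 18-23 | 10 23-28 | 11 28-33 | 12 33-38 | 14 38-43 | 10 43-46 | 11 46-50 | 12 50-54 |
Completion: 10=46  11=50  12=54  13=18  14=43
Turnaround (C−A): 10=46  11=50  12=54  13=18  14=43
Turnaround(13) = completion − arrival = 18 − 0 = 18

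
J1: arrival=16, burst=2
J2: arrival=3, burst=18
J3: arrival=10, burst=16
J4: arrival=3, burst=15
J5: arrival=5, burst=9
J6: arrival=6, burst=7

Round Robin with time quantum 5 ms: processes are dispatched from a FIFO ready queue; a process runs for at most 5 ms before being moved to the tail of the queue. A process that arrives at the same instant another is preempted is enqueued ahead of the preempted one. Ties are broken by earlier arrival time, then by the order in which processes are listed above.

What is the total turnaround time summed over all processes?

Gantt: | idle 0-3 | J2 3-8 | J4 8-13 | J5 13-18 | J6 18-23 | J2 23-28 | J3 28-33 | J4 33-38 | J1 38-40 | J5 40-44 | J6 44-46 | J2 46-51 | J3 51-56 | J4 56-61 | J2 61-64 | J3 64-70 |
Completion: J1=40  J2=64  J3=70  J4=61  J5=44  J6=46
Turnaround = completion − arrival: J1=24, J2=61, J3=60, J4=58, J5=39, J6=40
Total turnaround = 24 + 61 + 60 + 58 + 39 + 40 = 282

282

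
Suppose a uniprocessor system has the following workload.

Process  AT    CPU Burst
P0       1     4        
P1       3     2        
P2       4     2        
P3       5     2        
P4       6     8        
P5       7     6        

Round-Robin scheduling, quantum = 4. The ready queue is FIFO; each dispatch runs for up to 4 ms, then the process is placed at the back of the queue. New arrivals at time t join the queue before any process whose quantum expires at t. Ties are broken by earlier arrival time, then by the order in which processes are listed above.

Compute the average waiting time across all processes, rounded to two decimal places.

5.00

Schedule: | idle 0-1 | P0 1-5 | P1 5-7 | P2 7-9 | P3 9-11 | P4 11-15 | P5 15-19 | P4 19-23 | P5 23-25 |
Completion: P0=5  P1=7  P2=9  P3=11  P4=23  P5=25
Waiting times: P0=0, P1=2, P2=3, P3=4, P4=9, P5=12
Average waiting = (0+2+3+4+9+12) / 6 = 30/6 = 5.00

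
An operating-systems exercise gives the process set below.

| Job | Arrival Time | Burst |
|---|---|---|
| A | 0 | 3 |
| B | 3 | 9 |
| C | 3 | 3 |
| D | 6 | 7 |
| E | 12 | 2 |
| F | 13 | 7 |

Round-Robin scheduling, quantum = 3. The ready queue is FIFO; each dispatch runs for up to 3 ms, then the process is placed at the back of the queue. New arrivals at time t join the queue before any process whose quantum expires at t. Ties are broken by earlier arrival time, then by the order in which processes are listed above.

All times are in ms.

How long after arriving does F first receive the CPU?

Gantt: | A 0-3 | B 3-6 | C 6-9 | D 9-12 | B 12-15 | E 15-17 | D 17-20 | F 20-23 | B 23-26 | D 26-27 | F 27-31 |
Completion: A=3  B=26  C=9  D=27  E=17  F=31
Turnaround (C−A): A=3  B=23  C=6  D=21  E=5  F=18
Response(F) = first start − arrival = 20 − 13 = 7

7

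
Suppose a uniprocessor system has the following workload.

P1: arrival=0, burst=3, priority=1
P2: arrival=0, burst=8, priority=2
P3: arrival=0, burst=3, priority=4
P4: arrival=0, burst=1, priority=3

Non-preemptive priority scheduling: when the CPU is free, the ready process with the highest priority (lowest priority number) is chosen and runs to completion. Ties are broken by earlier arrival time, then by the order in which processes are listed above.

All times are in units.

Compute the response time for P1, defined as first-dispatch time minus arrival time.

Schedule: | P1 0-3 | P2 3-11 | P4 11-12 | P3 12-15 |
Completion: P1=3  P2=11  P3=15  P4=12
Response(P1) = first start − arrival = 0 − 0 = 0

0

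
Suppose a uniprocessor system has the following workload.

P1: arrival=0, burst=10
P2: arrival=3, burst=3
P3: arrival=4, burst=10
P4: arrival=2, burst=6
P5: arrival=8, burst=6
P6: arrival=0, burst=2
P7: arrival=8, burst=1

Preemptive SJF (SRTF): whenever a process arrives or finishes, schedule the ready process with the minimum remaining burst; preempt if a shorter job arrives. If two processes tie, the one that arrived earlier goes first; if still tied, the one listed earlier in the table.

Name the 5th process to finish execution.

Timeline: | P6 0-2 | P4 2-3 | P2 3-6 | P4 6-8 | P7 8-9 | P4 9-12 | P5 12-18 | P1 18-28 | P3 28-38 |
Completion: P1=28  P2=6  P3=38  P4=12  P5=18  P6=2  P7=9
Turnaround (C−A): P1=28  P2=3  P3=34  P4=10  P5=10  P6=2  P7=1
Finish order: P6 → P2 → P7 → P4 → P5 → P1 → P3

P5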